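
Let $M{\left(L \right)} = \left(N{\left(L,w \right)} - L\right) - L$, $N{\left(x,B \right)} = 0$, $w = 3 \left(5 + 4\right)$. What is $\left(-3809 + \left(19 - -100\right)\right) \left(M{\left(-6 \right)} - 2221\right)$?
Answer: $8151210$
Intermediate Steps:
$w = 27$ ($w = 3 \cdot 9 = 27$)
$M{\left(L \right)} = - 2 L$ ($M{\left(L \right)} = \left(0 - L\right) - L = - L - L = - 2 L$)
$\left(-3809 + \left(19 - -100\right)\right) \left(M{\left(-6 \right)} - 2221\right) = \left(-3809 + \left(19 - -100\right)\right) \left(\left(-2\right) \left(-6\right) - 2221\right) = \left(-3809 + \left(19 + 100\right)\right) \left(12 - 2221\right) = \left(-3809 + 119\right) \left(-2209\right) = \left(-3690\right) \left(-2209\right) = 8151210$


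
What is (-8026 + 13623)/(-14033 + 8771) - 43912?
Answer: -231070541/5262 ≈ -43913.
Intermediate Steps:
(-8026 + 13623)/(-14033 + 8771) - 43912 = 5597/(-5262) - 43912 = 5597*(-1/5262) - 43912 = -5597/5262 - 43912 = -231070541/5262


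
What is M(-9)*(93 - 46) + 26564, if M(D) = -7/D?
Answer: 239405/9 ≈ 26601.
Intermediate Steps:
M(-9)*(93 - 46) + 26564 = (-7/(-9))*(93 - 46) + 26564 = -7*(-1/9)*47 + 26564 = (7/9)*47 + 26564 = 329/9 + 26564 = 239405/9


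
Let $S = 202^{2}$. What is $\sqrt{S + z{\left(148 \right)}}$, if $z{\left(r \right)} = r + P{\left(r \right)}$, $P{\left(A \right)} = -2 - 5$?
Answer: $\sqrt{40945} \approx 202.35$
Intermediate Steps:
$P{\left(A \right)} = -7$ ($P{\left(A \right)} = -2 - 5 = -7$)
$z{\left(r \right)} = -7 + r$ ($z{\left(r \right)} = r - 7 = -7 + r$)
$S = 40804$
$\sqrt{S + z{\left(148 \right)}} = \sqrt{40804 + \left(-7 + 148\right)} = \sqrt{40804 + 141} = \sqrt{40945}$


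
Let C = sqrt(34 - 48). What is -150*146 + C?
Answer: -21900 + I*sqrt(14) ≈ -21900.0 + 3.7417*I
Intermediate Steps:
C = I*sqrt(14) (C = sqrt(-14) = I*sqrt(14) ≈ 3.7417*I)
-150*146 + C = -150*146 + I*sqrt(14) = -21900 + I*sqrt(14)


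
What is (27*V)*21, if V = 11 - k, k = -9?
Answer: 11340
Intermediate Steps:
V = 20 (V = 11 - 1*(-9) = 11 + 9 = 20)
(27*V)*21 = (27*20)*21 = 540*21 = 11340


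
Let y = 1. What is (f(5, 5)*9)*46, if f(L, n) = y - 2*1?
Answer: -414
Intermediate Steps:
f(L, n) = -1 (f(L, n) = 1 - 2*1 = 1 - 2 = -1)
(f(5, 5)*9)*46 = -1*9*46 = -9*46 = -414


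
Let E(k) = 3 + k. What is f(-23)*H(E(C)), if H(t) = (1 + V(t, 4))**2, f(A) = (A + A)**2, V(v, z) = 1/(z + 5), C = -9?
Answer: 211600/81 ≈ 2612.3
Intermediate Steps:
V(v, z) = 1/(5 + z)
f(A) = 4*A**2 (f(A) = (2*A)**2 = 4*A**2)
H(t) = 100/81 (H(t) = (1 + 1/(5 + 4))**2 = (1 + 1/9)**2 = (10/9)**2 = 100/81)
f(-23)*H(E(C)) = (4*(-23)**2)*(100/81) = (4*529)*(100/81) = 2116*(100/81) = 211600/81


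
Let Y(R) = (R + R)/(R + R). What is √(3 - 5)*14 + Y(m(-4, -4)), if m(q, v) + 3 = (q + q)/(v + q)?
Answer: 1 + 14*I*√2 ≈ 1.0 + 19.799*I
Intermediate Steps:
m(q, v) = -3 + 2*q/(q + v) (m(q, v) = -3 + (q + q)/(v + q) = -3 + (2*q)/(q + v) = -3 + 2*q/(q + v))
Y(R) = 1 (Y(R) = (2*R)/((2*R)) = (2*R)*(1/(2*R)) = 1)
√(3 - 5)*14 + Y(m(-4, -4)) = √(3 - 5)*14 + 1 = √(-2)*14 + 1 = (I*√2)*14 + 1 = 14*I*√2 + 1 = 1 + 14*I*√2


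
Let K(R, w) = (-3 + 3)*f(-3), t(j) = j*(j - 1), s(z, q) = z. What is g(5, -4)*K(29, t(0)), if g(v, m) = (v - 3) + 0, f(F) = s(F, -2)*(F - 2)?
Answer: 0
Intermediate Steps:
f(F) = F*(-2 + F) (f(F) = F*(F - 2) = F*(-2 + F))
t(j) = j*(-1 + j)
g(v, m) = -3 + v (g(v, m) = (-3 + v) + 0 = -3 + v)
K(R, w) = 0 (K(R, w) = (-3 + 3)*(-3*(-2 - 3)) = 0*(-3*(-5)) = 0*15 = 0)
g(5, -4)*K(29, t(0)) = (-3 + 5)*0 = 2*0 = 0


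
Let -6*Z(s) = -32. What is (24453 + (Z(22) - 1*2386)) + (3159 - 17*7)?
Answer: 75337/3 ≈ 25112.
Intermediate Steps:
Z(s) = 16/3 (Z(s) = -⅙*(-32) = 16/3)
(24453 + (Z(22) - 1*2386)) + (3159 - 17*7) = (24453 + (16/3 - 1*2386)) + (3159 - 17*7) = (24453 + (16/3 - 2386)) + (3159 - 1*119) = (24453 - 7142/3) + (3159 - 119) = 66217/3 + 3040 = 75337/3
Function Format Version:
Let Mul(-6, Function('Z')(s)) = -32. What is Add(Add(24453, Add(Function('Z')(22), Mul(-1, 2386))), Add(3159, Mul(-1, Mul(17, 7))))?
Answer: Rational(75337, 3) ≈ 25112.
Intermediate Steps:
Function('Z')(s) = Rational(16, 3) (Function('Z')(s) = Mul(Rational(-1, 6), -32) = Rational(16, 3))
Add(Add(24453, Add(Function('Z')(22), Mul(-1, 2386))), Add(3159, Mul(-1, Mul(17, 7)))) = Add(Add(24453, Add(Rational(16, 3), Mul(-1, 2386))), Add(3159, Mul(-1, Mul(17, 7)))) = Add(Add(24453, Add(Rational(16, 3), -2386)), Add(3159, Mul(-1, 119))) = Add(Add(24453, Rational(-7142, 3)), Add(3159, -119)) = Add(Rational(66217, 3), 3040) = Rational(75337, 3)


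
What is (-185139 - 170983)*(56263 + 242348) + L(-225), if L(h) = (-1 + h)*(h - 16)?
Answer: -106341892076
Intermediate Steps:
L(h) = (-1 + h)*(-16 + h)
(-185139 - 170983)*(56263 + 242348) + L(-225) = (-185139 - 170983)*(56263 + 242348) + (16 + (-225)**2 - 17*(-225)) = -356122*298611 + (16 + 50625 + 3825) = -106341946542 + 54466 = -106341892076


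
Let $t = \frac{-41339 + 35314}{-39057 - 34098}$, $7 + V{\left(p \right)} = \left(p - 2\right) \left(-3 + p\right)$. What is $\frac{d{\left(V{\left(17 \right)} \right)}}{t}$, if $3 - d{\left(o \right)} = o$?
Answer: $- \frac{585240}{241} \approx -2428.4$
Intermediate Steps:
$V{\left(p \right)} = -7 + \left(-3 + p\right) \left(-2 + p\right)$ ($V{\left(p \right)} = -7 + \left(p - 2\right) \left(-3 + p\right) = -7 + \left(-2 + p\right) \left(-3 + p\right) = -7 + \left(-3 + p\right) \left(-2 + p\right)$)
$d{\left(o \right)} = 3 - o$
$t = \frac{1205}{14631}$ ($t = - \frac{6025}{-73155} = \left(-6025\right) \left(- \frac{1}{73155}\right) = \frac{1205}{14631} \approx 0.082359$)
$\frac{d{\left(V{\left(17 \right)} \right)}}{t} = \frac{3 - \left(-1 + 17^{2} - 85\right)}{\frac{1205}{14631}} = \left(3 - \left(-1 + 289 - 85\right)\right) \frac{14631}{1205} = \left(3 - 203\right) \frac{14631}{1205} = \left(-200\right) \frac{14631}{1205} = - \frac{585240}{241}$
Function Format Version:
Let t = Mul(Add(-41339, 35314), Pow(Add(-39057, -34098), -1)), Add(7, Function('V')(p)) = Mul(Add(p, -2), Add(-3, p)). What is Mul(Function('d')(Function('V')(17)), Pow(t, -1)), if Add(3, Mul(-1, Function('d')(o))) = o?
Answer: Rational(-585240, 241) ≈ -2428.4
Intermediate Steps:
Function('V')(p) = Add(-7, Mul(Add(-3, p), Add(-2, p))) (Function('V')(p) = Add(-7, Mul(Add(p, -2), Add(-3, p))) = Add(-7, Mul(Add(-2, p), Add(-3, p))) = Add(-7, Mul(Add(-3, p), Add(-2, p))))
Function('d')(o) = Add(3, Mul(-1, o))
t = Rational(1205, 14631) (t = Mul(-6025, Pow(-73155, -1)) = Mul(-6025, Rational(-1, 73155)) = Rational(1205, 14631) ≈ 0.082359)
Mul(Function('d')(Function('V')(17)), Pow(t, -1)) = Mul(Add(3, Mul(-1, Add(-1, Pow(17, 2), Mul(-5, 17)))), Pow(Rational(1205, 14631), -1)) = Mul(Add(3, Mul(-1, Add(-1, 289, -85))), Rational(14631, 1205)) = Mul(Add(3, Mul(-1, 203)), Rational(14631, 1205)) = Mul(Add(3, -203), Rational(14631, 1205)) = Mul(-200, Rational(14631, 1205)) = Rational(-585240, 241)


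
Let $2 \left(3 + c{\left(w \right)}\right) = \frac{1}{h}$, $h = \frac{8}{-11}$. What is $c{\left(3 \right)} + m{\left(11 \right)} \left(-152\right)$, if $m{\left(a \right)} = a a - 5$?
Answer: $- \frac{282171}{16} \approx -17636.0$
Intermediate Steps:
$h = - \frac{8}{11}$ ($h = 8 \left(- \frac{1}{11}\right) = - \frac{8}{11} \approx -0.72727$)
$m{\left(a \right)} = -5 + a^{2}$ ($m{\left(a \right)} = a^{2} - 5 = -5 + a^{2}$)
$c{\left(w \right)} = - \frac{59}{16}$ ($c{\left(w \right)} = -3 + \frac{1}{2 \left(- \frac{8}{11}\right)} = -3 + \frac{1}{2} \left(- \frac{11}{8}\right) = -3 - \frac{11}{16} = - \frac{59}{16}$)
$c{\left(3 \right)} + m{\left(11 \right)} \left(-152\right) = - \frac{59}{16} + \left(-5 + 11^{2}\right) \left(-152\right) = - \frac{59}{16} + \left(-5 + 121\right) \left(-152\right) = - \frac{59}{16} + 116 \left(-152\right) = - \frac{59}{16} - 17632 = - \frac{282171}{16}$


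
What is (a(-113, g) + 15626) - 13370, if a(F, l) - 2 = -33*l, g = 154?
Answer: -2824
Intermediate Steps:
a(F, l) = 2 - 33*l
(a(-113, g) + 15626) - 13370 = ((2 - 33*154) + 15626) - 13370 = ((2 - 5082) + 15626) - 13370 = (-5080 + 15626) - 13370 = 10546 - 13370 = -2824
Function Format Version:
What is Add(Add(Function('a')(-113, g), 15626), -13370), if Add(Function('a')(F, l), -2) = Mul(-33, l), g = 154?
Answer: -2824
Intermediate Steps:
Function('a')(F, l) = Add(2, Mul(-33, l))
Add(Add(Function('a')(-113, g), 15626), -13370) = Add(Add(Add(2, Mul(-33, 154)), 15626), -13370) = Add(Add(Add(2, -5082), 15626), -13370) = Add(Add(-5080, 15626), -13370) = Add(10546, -13370) = -2824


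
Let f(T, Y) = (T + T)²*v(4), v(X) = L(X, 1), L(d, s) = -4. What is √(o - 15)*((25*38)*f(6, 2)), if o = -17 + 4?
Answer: -1094400*I*√7 ≈ -2.8955e+6*I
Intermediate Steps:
v(X) = -4
f(T, Y) = -16*T² (f(T, Y) = (T + T)²*(-4) = (2*T)²*(-4) = (4*T²)*(-4) = -16*T²)
o = -13
√(o - 15)*((25*38)*f(6, 2)) = √(-13 - 15)*((25*38)*(-16*6²)) = √(-28)*(950*(-16*36)) = (2*I*√7)*(950*(-576)) = (2*I*√7)*(-547200) = -1094400*I*√7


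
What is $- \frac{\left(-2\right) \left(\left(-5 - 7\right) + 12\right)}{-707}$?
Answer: $0$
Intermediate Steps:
$- \frac{\left(-2\right) \left(\left(-5 - 7\right) + 12\right)}{-707} = - \frac{- 2 \left(-12 + 12\right) \left(-1\right)}{707} = - \frac{\left(-2\right) 0 \left(-1\right)}{707} = - \frac{0 \left(-1\right)}{707} = \left(-1\right) 0 = 0$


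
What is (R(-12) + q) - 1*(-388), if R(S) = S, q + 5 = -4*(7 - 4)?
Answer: 359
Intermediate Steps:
q = -17 (q = -5 - 4*(7 - 4) = -5 - 4*3 = -5 - 12 = -17)
(R(-12) + q) - 1*(-388) = (-12 - 17) - 1*(-388) = -29 + 388 = 359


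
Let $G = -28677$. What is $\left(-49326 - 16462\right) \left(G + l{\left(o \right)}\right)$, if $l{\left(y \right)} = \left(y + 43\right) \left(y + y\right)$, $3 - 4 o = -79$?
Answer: $1715323418$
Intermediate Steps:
$o = \frac{41}{2}$ ($o = \frac{3}{4} - - \frac{79}{4} = \frac{3}{4} + \frac{79}{4} = \frac{41}{2} \approx 20.5$)
$l{\left(y \right)} = 2 y \left(43 + y\right)$ ($l{\left(y \right)} = \left(43 + y\right) 2 y = 2 y \left(43 + y\right)$)
$\left(-49326 - 16462\right) \left(G + l{\left(o \right)}\right) = \left(-49326 - 16462\right) \left(-28677 + 2 \cdot \frac{41}{2} \left(43 + \frac{41}{2}\right)\right) = - 65788 \left(-28677 + 2 \cdot \frac{41}{2} \cdot \frac{127}{2}\right) = - 65788 \left(-28677 + \frac{5207}{2}\right) = \left(-65788\right) \left(- \frac{52147}{2}\right) = 1715323418$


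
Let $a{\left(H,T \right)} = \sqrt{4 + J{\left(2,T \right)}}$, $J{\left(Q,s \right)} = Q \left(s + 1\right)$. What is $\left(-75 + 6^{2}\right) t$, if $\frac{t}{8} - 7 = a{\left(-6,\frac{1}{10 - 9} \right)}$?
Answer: $-2184 - 624 \sqrt{2} \approx -3066.5$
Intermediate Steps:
$J{\left(Q,s \right)} = Q \left(1 + s\right)$
$a{\left(H,T \right)} = \sqrt{6 + 2 T}$ ($a{\left(H,T \right)} = \sqrt{4 + 2 \left(1 + T\right)} = \sqrt{4 + \left(2 + 2 T\right)} = \sqrt{6 + 2 T}$)
$t = 56 + 16 \sqrt{2}$ ($t = 56 + 8 \sqrt{6 + \frac{2}{10 - 9}} = 56 + 8 \sqrt{6 + \frac{2}{1}} = 56 + 8 \sqrt{6 + 2 \cdot 1} = 56 + 8 \sqrt{6 + 2} = 56 + 8 \sqrt{8} = 56 + 8 \cdot 2 \sqrt{2} = 56 + 16 \sqrt{2} \approx 78.627$)
$\left(-75 + 6^{2}\right) t = \left(-75 + 6^{2}\right) \left(56 + 16 \sqrt{2}\right) = \left(-75 + 36\right) \left(56 + 16 \sqrt{2}\right) = - 39 \left(56 + 16 \sqrt{2}\right) = -2184 - 624 \sqrt{2}$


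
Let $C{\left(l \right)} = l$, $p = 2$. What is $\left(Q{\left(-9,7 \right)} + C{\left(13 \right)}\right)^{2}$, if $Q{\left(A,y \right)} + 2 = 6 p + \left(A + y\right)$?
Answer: $441$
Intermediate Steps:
$Q{\left(A,y \right)} = 10 + A + y$ ($Q{\left(A,y \right)} = -2 + \left(6 \cdot 2 + \left(A + y\right)\right) = -2 + \left(12 + \left(A + y\right)\right) = -2 + \left(12 + A + y\right) = 10 + A + y$)
$\left(Q{\left(-9,7 \right)} + C{\left(13 \right)}\right)^{2} = \left(\left(10 - 9 + 7\right) + 13\right)^{2} = \left(8 + 13\right)^{2} = 21^{2} = 441$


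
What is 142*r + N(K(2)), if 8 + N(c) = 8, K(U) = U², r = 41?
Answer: 5822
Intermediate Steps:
N(c) = 0 (N(c) = -8 + 8 = 0)
142*r + N(K(2)) = 142*41 + 0 = 5822 + 0 = 5822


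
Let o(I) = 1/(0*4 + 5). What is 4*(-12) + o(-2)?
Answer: -239/5 ≈ -47.800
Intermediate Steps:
o(I) = ⅕ (o(I) = 1/(0 + 5) = 1/5 = ⅕)
4*(-12) + o(-2) = 4*(-12) + ⅕ = -48 + ⅕ = -239/5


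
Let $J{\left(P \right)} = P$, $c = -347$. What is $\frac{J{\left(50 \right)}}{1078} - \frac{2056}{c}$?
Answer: $\frac{1116859}{187033} \approx 5.9715$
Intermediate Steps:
$\frac{J{\left(50 \right)}}{1078} - \frac{2056}{c} = \frac{50}{1078} - \frac{2056}{-347} = 50 \cdot \frac{1}{1078} - - \frac{2056}{347} = \frac{25}{539} + \frac{2056}{347} = \frac{1116859}{187033}$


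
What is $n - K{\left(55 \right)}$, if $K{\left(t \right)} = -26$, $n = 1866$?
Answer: $1892$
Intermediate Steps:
$n - K{\left(55 \right)} = 1866 - -26 = 1866 + 26 = 1892$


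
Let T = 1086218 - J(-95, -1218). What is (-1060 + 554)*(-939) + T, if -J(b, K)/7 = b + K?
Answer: 1552161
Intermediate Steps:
J(b, K) = -7*K - 7*b (J(b, K) = -7*(b + K) = -7*(K + b) = -7*K - 7*b)
T = 1077027 (T = 1086218 - (-7*(-1218) - 7*(-95)) = 1086218 - (8526 + 665) = 1086218 - 1*9191 = 1086218 - 9191 = 1077027)
(-1060 + 554)*(-939) + T = (-1060 + 554)*(-939) + 1077027 = -506*(-939) + 1077027 = 475134 + 1077027 = 1552161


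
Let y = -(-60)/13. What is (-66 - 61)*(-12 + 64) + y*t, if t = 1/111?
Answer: -3176504/481 ≈ -6604.0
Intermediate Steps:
t = 1/111 ≈ 0.0090090
y = 60/13 (y = -(-60)/13 = -10*(-6/13) = 60/13 ≈ 4.6154)
(-66 - 61)*(-12 + 64) + y*t = (-66 - 61)*(-12 + 64) + (60/13)*(1/111) = -127*52 + 20/481 = -6604 + 20/481 = -3176504/481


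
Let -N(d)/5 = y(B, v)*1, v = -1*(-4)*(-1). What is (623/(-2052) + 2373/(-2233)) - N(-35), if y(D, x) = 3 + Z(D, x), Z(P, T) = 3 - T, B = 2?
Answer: 31835035/654588 ≈ 48.634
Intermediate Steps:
v = -4 (v = 4*(-1) = -4)
y(D, x) = 6 - x (y(D, x) = 3 + (3 - x) = 6 - x)
N(d) = -50 (N(d) = -5*(6 - 1*(-4)) = -5*(6 + 4) = -50)
(623/(-2052) + 2373/(-2233)) - N(-35) = (623/(-2052) + 2373/(-2233)) - 1*(-50) = (623*(-1/2052) + 2373*(-1/2233)) + 50 = (-623/2052 - 339/319) + 50 = -894365/654588 + 50 = 31835035/654588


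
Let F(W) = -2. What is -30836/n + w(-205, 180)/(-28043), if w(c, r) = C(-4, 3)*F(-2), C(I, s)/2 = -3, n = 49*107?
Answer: -864796864/147029449 ≈ -5.8818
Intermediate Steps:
n = 5243
C(I, s) = -6 (C(I, s) = 2*(-3) = -6)
w(c, r) = 12 (w(c, r) = -6*(-2) = 12)
-30836/n + w(-205, 180)/(-28043) = -30836/5243 + 12/(-28043) = -30836*1/5243 + 12*(-1/28043) = -30836/5243 - 12/28043 = -864796864/147029449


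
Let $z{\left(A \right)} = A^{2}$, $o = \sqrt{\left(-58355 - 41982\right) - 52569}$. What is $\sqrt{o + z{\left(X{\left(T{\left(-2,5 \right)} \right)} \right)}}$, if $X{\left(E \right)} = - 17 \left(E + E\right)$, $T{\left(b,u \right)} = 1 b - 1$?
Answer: $\sqrt{10404 + i \sqrt{152906}} \approx 102.02 + 1.916 i$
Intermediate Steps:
$T{\left(b,u \right)} = -1 + b$ ($T{\left(b,u \right)} = b - 1 = -1 + b$)
$X{\left(E \right)} = - 34 E$ ($X{\left(E \right)} = - 17 \cdot 2 E = - 34 E$)
$o = i \sqrt{152906}$ ($o = \sqrt{-100337 - 52569} = \sqrt{-152906} = i \sqrt{152906} \approx 391.03 i$)
$\sqrt{o + z{\left(X{\left(T{\left(-2,5 \right)} \right)} \right)}} = \sqrt{i \sqrt{152906} + \left(- 34 \left(-1 - 2\right)\right)^{2}} = \sqrt{i \sqrt{152906} + \left(\left(-34\right) \left(-3\right)\right)^{2}} = \sqrt{i \sqrt{152906} + 102^{2}} = \sqrt{i \sqrt{152906} + 10404} = \sqrt{10404 + i \sqrt{152906}}$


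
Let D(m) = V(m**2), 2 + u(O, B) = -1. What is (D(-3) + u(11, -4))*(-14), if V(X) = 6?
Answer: -42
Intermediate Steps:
u(O, B) = -3 (u(O, B) = -2 - 1 = -3)
D(m) = 6
(D(-3) + u(11, -4))*(-14) = (6 - 3)*(-14) = 3*(-14) = -42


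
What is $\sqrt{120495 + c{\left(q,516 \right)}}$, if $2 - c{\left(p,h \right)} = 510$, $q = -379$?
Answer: $\sqrt{119987} \approx 346.39$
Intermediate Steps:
$c{\left(p,h \right)} = -508$ ($c{\left(p,h \right)} = 2 - 510 = -508$)
$\sqrt{120495 + c{\left(q,516 \right)}} = \sqrt{120495 - 508} = \sqrt{119987}$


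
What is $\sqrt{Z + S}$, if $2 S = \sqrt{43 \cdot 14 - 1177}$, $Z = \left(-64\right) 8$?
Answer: $\frac{\sqrt{-2048 + 10 i \sqrt{23}}}{2} \approx 0.26492 + 22.629 i$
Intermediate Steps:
$Z = -512$
$S = \frac{5 i \sqrt{23}}{2}$ ($S = \frac{\sqrt{43 \cdot 14 - 1177}}{2} = \frac{\sqrt{602 - 1177}}{2} = \frac{\sqrt{-575}}{2} = \frac{5 i \sqrt{23}}{2} \approx 11.99 i$)
$\sqrt{Z + S} = \sqrt{-512 + \frac{5 i \sqrt{23}}{2}}$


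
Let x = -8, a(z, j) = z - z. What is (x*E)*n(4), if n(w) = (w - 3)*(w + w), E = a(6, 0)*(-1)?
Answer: 0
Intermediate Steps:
a(z, j) = 0
E = 0 (E = 0*(-1) = 0)
n(w) = 2*w*(-3 + w) (n(w) = (-3 + w)*(2*w) = 2*w*(-3 + w))
(x*E)*n(4) = (-8*0)*(2*4*(-3 + 4)) = 0*(2*4*1) = 0*8 = 0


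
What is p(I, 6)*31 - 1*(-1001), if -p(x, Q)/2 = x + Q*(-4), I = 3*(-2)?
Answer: 2861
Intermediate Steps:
I = -6
p(x, Q) = -2*x + 8*Q (p(x, Q) = -2*(x + Q*(-4)) = -2*(x - 4*Q) = -2*x + 8*Q)
p(I, 6)*31 - 1*(-1001) = (-2*(-6) + 8*6)*31 - 1*(-1001) = (12 + 48)*31 + 1001 = 60*31 + 1001 = 1860 + 1001 = 2861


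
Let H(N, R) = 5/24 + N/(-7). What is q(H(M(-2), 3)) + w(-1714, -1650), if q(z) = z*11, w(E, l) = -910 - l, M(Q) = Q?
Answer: 125233/168 ≈ 745.43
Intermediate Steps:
H(N, R) = 5/24 - N/7 (H(N, R) = 5*(1/24) + N*(-⅐) = 5/24 - N/7)
q(z) = 11*z
q(H(M(-2), 3)) + w(-1714, -1650) = 11*(5/24 - ⅐*(-2)) + (-910 - 1*(-1650)) = 11*(5/24 + 2/7) + (-910 + 1650) = 11*(83/168) + 740 = 913/168 + 740 = 125233/168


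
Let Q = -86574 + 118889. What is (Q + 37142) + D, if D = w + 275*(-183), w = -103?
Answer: 19029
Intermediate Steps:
D = -50428 (D = -103 + 275*(-183) = -103 - 50325 = -50428)
Q = 32315
(Q + 37142) + D = (32315 + 37142) - 50428 = 69457 - 50428 = 19029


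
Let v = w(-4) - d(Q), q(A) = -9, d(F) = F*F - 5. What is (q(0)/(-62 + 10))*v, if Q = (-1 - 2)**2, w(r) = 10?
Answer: -297/26 ≈ -11.423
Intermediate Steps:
Q = 9 (Q = (-3)**2 = 9)
d(F) = -5 + F**2 (d(F) = F**2 - 5 = -5 + F**2)
v = -66 (v = 10 - (-5 + 9**2) = 10 - (-5 + 81) = 10 - 1*76 = 10 - 76 = -66)
(q(0)/(-62 + 10))*v = (-9/(-62 + 10))*(-66) = (-9/(-52))*(-66) = -1/52*(-9)*(-66) = (9/52)*(-66) = -297/26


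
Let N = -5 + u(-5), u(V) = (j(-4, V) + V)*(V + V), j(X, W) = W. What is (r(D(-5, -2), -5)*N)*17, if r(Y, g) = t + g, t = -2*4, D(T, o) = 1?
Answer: -20995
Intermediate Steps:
t = -8
u(V) = 4*V**2 (u(V) = (V + V)*(V + V) = (2*V)*(2*V) = 4*V**2)
r(Y, g) = -8 + g
N = 95 (N = -5 + 4*(-5)**2 = -5 + 4*25 = -5 + 100 = 95)
(r(D(-5, -2), -5)*N)*17 = ((-8 - 5)*95)*17 = -13*95*17 = -1235*17 = -20995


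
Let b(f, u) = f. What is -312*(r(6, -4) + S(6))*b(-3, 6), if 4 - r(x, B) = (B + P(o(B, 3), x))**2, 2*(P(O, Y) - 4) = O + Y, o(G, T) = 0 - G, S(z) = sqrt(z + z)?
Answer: -19656 + 1872*sqrt(3) ≈ -16414.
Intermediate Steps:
S(z) = sqrt(2)*sqrt(z) (S(z) = sqrt(2*z) = sqrt(2)*sqrt(z))
o(G, T) = -G
P(O, Y) = 4 + O/2 + Y/2 (P(O, Y) = 4 + (O + Y)/2 = 4 + (O/2 + Y/2) = 4 + O/2 + Y/2)
r(x, B) = 4 - (4 + B/2 + x/2)**2 (r(x, B) = 4 - (B + (4 + (-B)/2 + x/2))**2 = 4 - (B + (4 - B/2 + x/2))**2 = 4 - (B + (4 + x/2 - B/2))**2 = 4 - (4 + B/2 + x/2)**2)
-312*(r(6, -4) + S(6))*b(-3, 6) = -312*((4 - (8 - 4 + 6)**2/4) + sqrt(2)*sqrt(6))*(-3) = -312*((4 - 1/4*10**2) + 2*sqrt(3))*(-3) = -312*((4 - 1/4*100) + 2*sqrt(3))*(-3) = -312*((4 - 25) + 2*sqrt(3))*(-3) = -312*(-21 + 2*sqrt(3))*(-3) = -312*(63 - 6*sqrt(3)) = -19656 + 1872*sqrt(3)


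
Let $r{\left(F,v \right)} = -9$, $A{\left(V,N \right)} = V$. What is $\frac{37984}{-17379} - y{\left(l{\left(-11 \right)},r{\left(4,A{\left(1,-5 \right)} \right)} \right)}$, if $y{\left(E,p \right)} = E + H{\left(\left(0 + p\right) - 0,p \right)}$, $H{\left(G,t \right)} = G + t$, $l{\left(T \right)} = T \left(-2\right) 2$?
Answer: $- \frac{489838}{17379} \approx -28.186$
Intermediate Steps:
$l{\left(T \right)} = - 4 T$ ($l{\left(T \right)} = - 2 T 2 = - 4 T$)
$y{\left(E,p \right)} = E + 2 p$ ($y{\left(E,p \right)} = E + \left(\left(\left(0 + p\right) - 0\right) + p\right) = E + \left(\left(p + 0\right) + p\right) = E + \left(p + p\right) = E + 2 p$)
$\frac{37984}{-17379} - y{\left(l{\left(-11 \right)},r{\left(4,A{\left(1,-5 \right)} \right)} \right)} = \frac{37984}{-17379} - \left(\left(-4\right) \left(-11\right) + 2 \left(-9\right)\right) = 37984 \left(- \frac{1}{17379}\right) - \left(44 - 18\right) = - \frac{37984}{17379} - 26 = - \frac{489838}{17379}$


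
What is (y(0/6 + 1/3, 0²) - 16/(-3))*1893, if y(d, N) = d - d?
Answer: 10096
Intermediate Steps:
y(d, N) = 0
(y(0/6 + 1/3, 0²) - 16/(-3))*1893 = (0 - 16/(-3))*1893 = (0 - 16*(-⅓))*1893 = (0 + 16/3)*1893 = (16/3)*1893 = 10096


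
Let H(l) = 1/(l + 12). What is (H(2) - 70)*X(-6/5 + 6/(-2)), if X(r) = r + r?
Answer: 2937/5 ≈ 587.40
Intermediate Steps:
H(l) = 1/(12 + l)
X(r) = 2*r
(H(2) - 70)*X(-6/5 + 6/(-2)) = (1/(12 + 2) - 70)*(2*(-6/5 + 6/(-2))) = (1/14 - 70)*(2*(-6*1/5 + 6*(-1/2))) = (1/14 - 70)*(2*(-6/5 - 3)) = -979*(-21)/(7*5) = -979/14*(-42/5) = 2937/5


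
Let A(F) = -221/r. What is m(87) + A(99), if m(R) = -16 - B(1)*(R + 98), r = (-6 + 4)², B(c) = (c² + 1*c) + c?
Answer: -2505/4 ≈ -626.25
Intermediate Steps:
B(c) = c² + 2*c (B(c) = (c² + c) + c = (c + c²) + c = c² + 2*c)
r = 4 (r = (-2)² = 4)
A(F) = -221/4
m(R) = -310 - 3*R (m(R) = -16 - 1*(2 + 1)*(R + 98) = -16 - 1*3*(98 + R) = -16 - 3*(98 + R) = -16 - (294 + 3*R) = -16 + (-294 - 3*R) = -310 - 3*R)
m(87) + A(99) = (-310 - 3*87) - 221/4 = (-310 - 261) - 221/4 = -571 - 221/4 = -2505/4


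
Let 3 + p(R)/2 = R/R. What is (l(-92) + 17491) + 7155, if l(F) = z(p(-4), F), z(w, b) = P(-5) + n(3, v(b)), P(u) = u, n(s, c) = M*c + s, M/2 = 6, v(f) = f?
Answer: 23540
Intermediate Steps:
M = 12 (M = 2*6 = 12)
n(s, c) = s + 12*c (n(s, c) = 12*c + s = s + 12*c)
p(R) = -4 (p(R) = -6 + 2*(R/R) = -6 + 2*1 = -6 + 2 = -4)
z(w, b) = -2 + 12*b (z(w, b) = -5 + (3 + 12*b) = -2 + 12*b)
l(F) = -2 + 12*F
(l(-92) + 17491) + 7155 = ((-2 + 12*(-92)) + 17491) + 7155 = ((-2 - 1104) + 17491) + 7155 = (-1106 + 17491) + 7155 = 16385 + 7155 = 23540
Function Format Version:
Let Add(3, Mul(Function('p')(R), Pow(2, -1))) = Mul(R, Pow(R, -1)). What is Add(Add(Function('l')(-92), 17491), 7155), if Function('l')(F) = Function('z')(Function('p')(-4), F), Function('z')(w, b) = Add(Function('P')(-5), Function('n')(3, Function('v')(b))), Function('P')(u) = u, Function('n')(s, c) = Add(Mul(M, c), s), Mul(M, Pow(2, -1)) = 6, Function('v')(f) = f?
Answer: 23540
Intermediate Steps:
M = 12 (M = Mul(2, 6) = 12)
Function('n')(s, c) = Add(s, Mul(12, c)) (Function('n')(s, c) = Add(Mul(12, c), s) = Add(s, Mul(12, c)))
Function('p')(R) = -4 (Function('p')(R) = Add(-6, Mul(2, Mul(R, Pow(R, -1)))) = Add(-6, Mul(2, 1)) = Add(-6, 2) = -4)
Function('z')(w, b) = Add(-2, Mul(12, b)) (Function('z')(w, b) = Add(-5, Add(3, Mul(12, b))) = Add(-2, Mul(12, b)))
Function('l')(F) = Add(-2, Mul(12, F))
Add(Add(Function('l')(-92), 17491), 7155) = Add(Add(Add(-2, Mul(12, -92)), 17491), 7155) = Add(Add(Add(-2, -1104), 17491), 7155) = Add(Add(-1106, 17491), 7155) = Add(16385, 7155) = 23540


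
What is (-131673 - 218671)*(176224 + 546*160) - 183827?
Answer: -92345256723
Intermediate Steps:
(-131673 - 218671)*(176224 + 546*160) - 183827 = -350344*(176224 + 87360) - 183827 = -350344*263584 - 183827 = -92345072896 - 183827 = -92345256723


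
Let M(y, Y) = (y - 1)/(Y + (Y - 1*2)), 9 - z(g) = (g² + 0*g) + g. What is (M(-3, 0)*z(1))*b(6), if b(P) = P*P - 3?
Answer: 462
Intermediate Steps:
z(g) = 9 - g - g² (z(g) = 9 - ((g² + 0*g) + g) = 9 - ((g² + 0) + g) = 9 - (g² + g) = 9 - (g + g²) = 9 + (-g - g²) = 9 - g - g²)
M(y, Y) = (-1 + y)/(-2 + 2*Y) (M(y, Y) = (-1 + y)/(Y + (Y - 2)) = (-1 + y)/(Y + (-2 + Y)) = (-1 + y)/(-2 + 2*Y))
b(P) = -3 + P² (b(P) = P² - 3 = -3 + P²)
(M(-3, 0)*z(1))*b(6) = (((-1 - 3)/(2*(-1 + 0)))*(9 - 1*1 - 1*1²))*(-3 + 6²) = (((½)*(-4)/(-1))*(9 - 1 - 1*1))*(-3 + 36) = (((½)*(-1)*(-4))*(9 - 1 - 1))*33 = (2*7)*33 = 14*33 = 462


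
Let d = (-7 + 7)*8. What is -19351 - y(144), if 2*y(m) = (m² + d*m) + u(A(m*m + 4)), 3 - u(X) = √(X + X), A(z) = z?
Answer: -59441/2 + √10370 ≈ -29619.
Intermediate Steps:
u(X) = 3 - √2*√X (u(X) = 3 - √(X + X) = 3 - √(2*X) = 3 - √2*√X)
d = 0 (d = 0*8 = 0)
y(m) = 3/2 + m²/2 - √2*√(4 + m²)/2 (y(m) = ((m² + 0*m) + (3 - √2*√(m*m + 4)))/2 = ((m² + 0) + (3 - √2*√(m² + 4)))/2 = (m² + (3 - √2*√(4 + m²)))/2 = (3 + m² - √2*√(4 + m²))/2 = 3/2 + m²/2 - √2*√(4 + m²)/2)
-19351 - y(144) = -19351 - (3/2 + (½)*144² - √(8 + 2*144²)/2) = -19351 - (3/2 + (½)*20736 - √(8 + 2*20736)/2) = -19351 - (3/2 + 10368 - √(8 + 41472)/2) = -19351 - (3/2 + 10368 - √10370) = -19351 - (20739/2 - √10370) = -19351 + (-20739/2 + √10370) = -59441/2 + √10370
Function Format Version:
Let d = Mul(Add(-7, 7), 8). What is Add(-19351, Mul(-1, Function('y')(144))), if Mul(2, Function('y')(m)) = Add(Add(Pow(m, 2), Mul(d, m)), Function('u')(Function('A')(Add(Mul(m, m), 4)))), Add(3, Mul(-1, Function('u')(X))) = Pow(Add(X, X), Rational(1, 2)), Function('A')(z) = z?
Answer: Add(Rational(-59441, 2), Pow(10370, Rational(1, 2))) ≈ -29619.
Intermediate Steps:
Function('u')(X) = Add(3, Mul(-1, Pow(2, Rational(1, 2)), Pow(X, Rational(1, 2)))) (Function('u')(X) = Add(3, Mul(-1, Pow(Add(X, X), Rational(1, 2)))) = Add(3, Mul(-1, Pow(Mul(2, X), Rational(1, 2)))) = Add(3, Mul(-1, Mul(Pow(2, Rational(1, 2)), Pow(X, Rational(1, 2))))) = Add(3, Mul(-1, Pow(2, Rational(1, 2)), Pow(X, Rational(1, 2)))))
d = 0 (d = Mul(0, 8) = 0)
Function('y')(m) = Add(Rational(3, 2), Mul(Rational(1, 2), Pow(m, 2)), Mul(Rational(-1, 2), Pow(2, Rational(1, 2)), Pow(Add(4, Pow(m, 2)), Rational(1, 2)))) (Function('y')(m) = Mul(Rational(1, 2), Add(Add(Pow(m, 2), Mul(0, m)), Add(3, Mul(-1, Pow(2, Rational(1, 2)), Pow(Add(Mul(m, m), 4), Rational(1, 2)))))) = Mul(Rational(1, 2), Add(Add(Pow(m, 2), 0), Add(3, Mul(-1, Pow(2, Rational(1, 2)), Pow(Add(Pow(m, 2), 4), Rational(1, 2)))))) = Mul(Rational(1, 2), Add(Pow(m, 2), Add(3, Mul(-1, Pow(2, Rational(1, 2)), Pow(Add(4, Pow(m, 2)), Rational(1, 2)))))) = Mul(Rational(1, 2), Add(3, Pow(m, 2), Mul(-1, Pow(2, Rational(1, 2)), Pow(Add(4, Pow(m, 2)), Rational(1, 2))))) = Add(Rational(3, 2), Mul(Rational(1, 2), Pow(m, 2)), Mul(Rational(-1, 2), Pow(2, Rational(1, 2)), Pow(Add(4, Pow(m, 2)), Rational(1, 2)))))
Add(-19351, Mul(-1, Function('y')(144))) = Add(-19351, Mul(-1, Add(Rational(3, 2), Mul(Rational(1, 2), Pow(144, 2)), Mul(Rational(-1, 2), Pow(Add(8, Mul(2, Pow(144, 2))), Rational(1, 2)))))) = Add(-19351, Mul(-1, Add(Rational(3, 2), Mul(Rational(1, 2), 20736), Mul(Rational(-1, 2), Pow(Add(8, Mul(2, 20736)), Rational(1, 2)))))) = Add(-19351, Mul(-1, Add(Rational(3, 2), 10368, Mul(Rational(-1, 2), Pow(Add(8, 41472), Rational(1, 2)))))) = Add(-19351, Mul(-1, Add(Rational(3, 2), 10368, Mul(Rational(-1, 2), Pow(41480, Rational(1, 2)))))) = Add(-19351, Mul(-1, Add(Rational(3, 2), 10368, Mul(Rational(-1, 2), Mul(2, Pow(10370, Rational(1, 2))))))) = Add(-19351, Mul(-1, Add(Rational(3, 2), 10368, Mul(-1, Pow(10370, Rational(1, 2)))))) = Add(-19351, Mul(-1, Add(Rational(20739, 2), Mul(-1, Pow(10370, Rational(1, 2)))))) = Add(-19351, Add(Rational(-20739, 2), Pow(10370, Rational(1, 2)))) = Add(Rational(-59441, 2), Pow(10370, Rational(1, 2)))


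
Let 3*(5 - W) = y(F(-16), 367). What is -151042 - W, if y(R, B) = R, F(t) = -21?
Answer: -151054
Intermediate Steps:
W = 12 (W = 5 - ⅓*(-21) = 5 + 7 = 12)
-151042 - W = -151042 - 1*12 = -151042 - 12 = -151054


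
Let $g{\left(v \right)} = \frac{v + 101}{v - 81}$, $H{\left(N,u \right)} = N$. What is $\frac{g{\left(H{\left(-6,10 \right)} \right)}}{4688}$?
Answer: $- \frac{95}{407856} \approx -0.00023293$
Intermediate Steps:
$g{\left(v \right)} = \frac{101 + v}{-81 + v}$
$\frac{g{\left(H{\left(-6,10 \right)} \right)}}{4688} = \frac{\frac{1}{-81 - 6} \left(101 - 6\right)}{4688} = \frac{1}{-87} \cdot 95 \cdot \frac{1}{4688} = \left(- \frac{1}{87}\right) 95 \cdot \frac{1}{4688} = \left(- \frac{95}{87}\right) \frac{1}{4688} = - \frac{95}{407856}$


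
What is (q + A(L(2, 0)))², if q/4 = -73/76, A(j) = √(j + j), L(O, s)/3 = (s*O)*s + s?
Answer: 5329/361 ≈ 14.762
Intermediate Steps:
L(O, s) = 3*s + 3*O*s² (L(O, s) = 3*((s*O)*s + s) = 3*((O*s)*s + s) = 3*(O*s² + s) = 3*(s + O*s²) = 3*s + 3*O*s²)
A(j) = √2*√j (A(j) = √(2*j) = √2*√j)
q = -73/19 (q = 4*(-73/76) = -73/19 ≈ -3.8421)
(q + A(L(2, 0)))² = (-73/19 + √2*√(3*0*(1 + 2*0)))² = (-73/19 + √2*√(3*0*(1 + 0)))² = (-73/19 + √2*√(3*0*1))² = (-73/19 + √2*√0)² = (-73/19 + √2*0)² = (-73/19 + 0)² = (-73/19)² = 5329/361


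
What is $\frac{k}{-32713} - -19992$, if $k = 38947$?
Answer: $\frac{653959349}{32713} \approx 19991.0$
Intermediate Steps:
$\frac{k}{-32713} - -19992 = \frac{38947}{-32713} - -19992 = 38947 \left(- \frac{1}{32713}\right) + 19992 = - \frac{38947}{32713} + 19992 = \frac{653959349}{32713}$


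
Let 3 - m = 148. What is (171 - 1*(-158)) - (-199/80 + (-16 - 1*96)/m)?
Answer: 767259/2320 ≈ 330.71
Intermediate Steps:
m = -145 (m = 3 - 1*148 = 3 - 148 = -145)
(171 - 1*(-158)) - (-199/80 + (-16 - 1*96)/m) = (171 - 1*(-158)) - (-199/80 + (-16 - 1*96)/(-145)) = (171 + 158) - (-199*1/80 + (-16 - 96)*(-1/145)) = 329 - (-199/80 - 112*(-1/145)) = 329 - (-199/80 + 112/145) = 329 - 1*(-3979/2320) = 329 + 3979/2320 = 767259/2320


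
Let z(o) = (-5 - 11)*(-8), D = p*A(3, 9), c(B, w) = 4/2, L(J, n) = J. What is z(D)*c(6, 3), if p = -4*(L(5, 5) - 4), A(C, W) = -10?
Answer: 256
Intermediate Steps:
p = -4 (p = -4*(5 - 4) = -4*1 = -4)
c(B, w) = 2 (c(B, w) = 4*(½) = 2)
D = 40 (D = -4*(-10) = 40)
z(o) = 128 (z(o) = -16*(-8) = 128)
z(D)*c(6, 3) = 128*2 = 256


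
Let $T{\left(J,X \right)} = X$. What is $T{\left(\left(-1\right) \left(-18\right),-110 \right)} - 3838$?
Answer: $-3948$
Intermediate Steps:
$T{\left(\left(-1\right) \left(-18\right),-110 \right)} - 3838 = -110 - 3838 = -3948$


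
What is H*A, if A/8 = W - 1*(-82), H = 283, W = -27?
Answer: 124520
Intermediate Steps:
A = 440 (A = 8*(-27 - 1*(-82)) = 8*(-27 + 82) = 8*55 = 440)
H*A = 283*440 = 124520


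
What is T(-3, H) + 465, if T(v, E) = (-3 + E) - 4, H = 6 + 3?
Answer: 467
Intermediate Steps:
H = 9
T(v, E) = -7 + E
T(-3, H) + 465 = (-7 + 9) + 465 = 2 + 465 = 467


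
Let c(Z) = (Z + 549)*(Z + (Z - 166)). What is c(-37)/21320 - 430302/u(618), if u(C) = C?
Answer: -38541577/54899 ≈ -702.04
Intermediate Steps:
c(Z) = (-166 + 2*Z)*(549 + Z) (c(Z) = (549 + Z)*(Z + (-166 + Z)) = (549 + Z)*(-166 + 2*Z) = (-166 + 2*Z)*(549 + Z))
c(-37)/21320 - 430302/u(618) = (-91134 + 2*(-37)**2 + 932*(-37))/21320 - 430302/618 = (-91134 + 2*1369 - 34484)*(1/21320) - 430302*1/618 = (-91134 + 2738 - 34484)*(1/21320) - 71717/103 = -122880*1/21320 - 71717/103 = -3072/533 - 71717/103 = -38541577/54899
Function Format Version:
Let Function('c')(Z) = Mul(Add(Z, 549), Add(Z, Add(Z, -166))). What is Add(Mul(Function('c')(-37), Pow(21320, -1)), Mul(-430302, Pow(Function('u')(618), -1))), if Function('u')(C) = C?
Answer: Rational(-38541577, 54899) ≈ -702.04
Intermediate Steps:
Function('c')(Z) = Mul(Add(-166, Mul(2, Z)), Add(549, Z)) (Function('c')(Z) = Mul(Add(549, Z), Add(Z, Add(-166, Z))) = Mul(Add(549, Z), Add(-166, Mul(2, Z))) = Mul(Add(-166, Mul(2, Z)), Add(549, Z)))
Add(Mul(Function('c')(-37), Pow(21320, -1)), Mul(-430302, Pow(Function('u')(618), -1))) = Add(Mul(Add(-91134, Mul(2, Pow(-37, 2)), Mul(932, -37)), Pow(21320, -1)), Mul(-430302, Pow(618, -1))) = Add(Mul(Add(-91134, Mul(2, 1369), -34484), Rational(1, 21320)), Mul(-430302, Rational(1, 618))) = Add(Mul(Add(-91134, 2738, -34484), Rational(1, 21320)), Rational(-71717, 103)) = Add(Mul(-122880, Rational(1, 21320)), Rational(-71717, 103)) = Add(Rational(-3072, 533), Rational(-71717, 103)) = Rational(-38541577, 54899)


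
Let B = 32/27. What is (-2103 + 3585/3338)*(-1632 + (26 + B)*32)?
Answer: 8020329328/5007 ≈ 1.6018e+6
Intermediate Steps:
B = 32/27 (B = 32*(1/27) = 32/27 ≈ 1.1852)
(-2103 + 3585/3338)*(-1632 + (26 + B)*32) = (-2103 + 3585/3338)*(-1632 + (26 + 32/27)*32) = (-2103 + 3585*(1/3338))*(-1632 + (734/27)*32) = (-2103 + 3585/3338)*(-1632 + 23488/27) = -7016229/3338*(-20576/27) = 8020329328/5007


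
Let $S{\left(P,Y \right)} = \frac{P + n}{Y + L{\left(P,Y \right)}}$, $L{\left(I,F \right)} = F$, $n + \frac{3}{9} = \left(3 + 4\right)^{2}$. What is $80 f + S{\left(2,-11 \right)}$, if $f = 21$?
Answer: $\frac{55364}{33} \approx 1677.7$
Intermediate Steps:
$n = \frac{146}{3}$ ($n = - \frac{1}{3} + \left(3 + 4\right)^{2} = - \frac{1}{3} + 7^{2} = - \frac{1}{3} + 49 = \frac{146}{3} \approx 48.667$)
$S{\left(P,Y \right)} = \frac{\frac{146}{3} + P}{2 Y}$ ($S{\left(P,Y \right)} = \frac{P + \frac{146}{3}}{Y + Y} = \frac{\frac{146}{3} + P}{2 Y}$)
$80 f + S{\left(2,-11 \right)} = 80 \cdot 21 + \frac{146 + 3 \cdot 2}{6 \left(-11\right)} = 1680 + \frac{1}{6} \left(- \frac{1}{11}\right) \left(146 + 6\right) = 1680 + \frac{1}{6} \left(- \frac{1}{11}\right) 152 = 1680 - \frac{76}{33} = \frac{55364}{33}$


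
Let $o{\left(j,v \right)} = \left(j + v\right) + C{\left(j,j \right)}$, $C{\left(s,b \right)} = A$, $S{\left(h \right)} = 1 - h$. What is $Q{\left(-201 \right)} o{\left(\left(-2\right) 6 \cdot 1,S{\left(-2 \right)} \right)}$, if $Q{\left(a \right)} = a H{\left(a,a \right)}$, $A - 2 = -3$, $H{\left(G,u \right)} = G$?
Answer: $-404010$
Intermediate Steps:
$A = -1$ ($A = 2 - 3 = -1$)
$C{\left(s,b \right)} = -1$
$Q{\left(a \right)} = a^{2}$ ($Q{\left(a \right)} = a a = a^{2}$)
$o{\left(j,v \right)} = -1 + j + v$ ($o{\left(j,v \right)} = \left(j + v\right) - 1 = -1 + j + v$)
$Q{\left(-201 \right)} o{\left(\left(-2\right) 6 \cdot 1,S{\left(-2 \right)} \right)} = \left(-201\right)^{2} \left(-1 + \left(-2\right) 6 \cdot 1 + \left(1 - -2\right)\right) = 40401 \left(-1 - 12 + \left(1 + 2\right)\right) = 40401 \left(-1 - 12 + 3\right) = 40401 \left(-10\right) = -404010$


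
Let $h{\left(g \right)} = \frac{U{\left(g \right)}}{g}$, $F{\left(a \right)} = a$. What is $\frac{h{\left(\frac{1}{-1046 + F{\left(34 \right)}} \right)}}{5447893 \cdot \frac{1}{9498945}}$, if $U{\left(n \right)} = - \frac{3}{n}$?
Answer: $- \frac{2653169325840}{495263} \approx -5.3571 \cdot 10^{6}$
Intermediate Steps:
$h{\left(g \right)} = - \frac{3}{g^{2}}$ ($h{\left(g \right)} = \frac{\left(-3\right) \frac{1}{g}}{g} = - \frac{3}{g^{2}}$)
$\frac{h{\left(\frac{1}{-1046 + F{\left(34 \right)}} \right)}}{5447893 \cdot \frac{1}{9498945}} = \frac{\left(-3\right) \frac{1}{\frac{1}{\left(-1046 + 34\right)^{2}}}}{5447893 \cdot \frac{1}{9498945}} = \frac{\left(-3\right) \frac{1}{\frac{1}{1024144}}}{5447893 \cdot \frac{1}{9498945}} = \frac{\left(-3\right) \frac{1}{\frac{1}{1024144}}}{\frac{5447893}{9498945}} = \left(-3\right) 1024144 \cdot \frac{9498945}{5447893} = \left(-3072432\right) \frac{9498945}{5447893} = - \frac{2653169325840}{495263}$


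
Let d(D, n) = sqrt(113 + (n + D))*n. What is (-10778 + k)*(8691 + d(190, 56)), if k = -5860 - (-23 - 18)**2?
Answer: -159210429 - 1025864*sqrt(359) ≈ -1.7865e+8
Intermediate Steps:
d(D, n) = n*sqrt(113 + D + n) (d(D, n) = sqrt(113 + (D + n))*n = sqrt(113 + D + n)*n = n*sqrt(113 + D + n))
k = -7541 (k = -5860 - 1*(-41)**2 = -5860 - 1*1681 = -5860 - 1681 = -7541)
(-10778 + k)*(8691 + d(190, 56)) = (-10778 - 7541)*(8691 + 56*sqrt(113 + 190 + 56)) = -18319*(8691 + 56*sqrt(359)) = -159210429 - 1025864*sqrt(359)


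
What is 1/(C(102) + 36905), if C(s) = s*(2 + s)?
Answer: 1/47513 ≈ 2.1047e-5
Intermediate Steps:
1/(C(102) + 36905) = 1/(102*(2 + 102) + 36905) = 1/(102*104 + 36905) = 1/(10608 + 36905) = 1/47513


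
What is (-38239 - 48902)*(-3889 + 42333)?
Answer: -3350048604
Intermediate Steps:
(-38239 - 48902)*(-3889 + 42333) = -87141*38444 = -3350048604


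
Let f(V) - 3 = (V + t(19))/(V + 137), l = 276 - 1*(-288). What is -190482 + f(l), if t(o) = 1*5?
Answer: -133525210/701 ≈ -1.9048e+5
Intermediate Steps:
t(o) = 5
l = 564 (l = 276 + 288 = 564)
f(V) = 3 + (5 + V)/(137 + V) (f(V) = 3 + (V + 5)/(V + 137) = 3 + (5 + V)/(137 + V))
-190482 + f(l) = -190482 + 4*(104 + 564)/(137 + 564) = -190482 + 4*668/701 = -190482 + 4*(1/701)*668 = -190482 + 2672/701 = -133525210/701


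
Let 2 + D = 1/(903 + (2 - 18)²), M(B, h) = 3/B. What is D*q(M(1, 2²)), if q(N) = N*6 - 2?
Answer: -37072/1159 ≈ -31.986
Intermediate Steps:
q(N) = -2 + 6*N (q(N) = 6*N - 2 = -2 + 6*N)
D = -2317/1159 (D = -2 + 1/(903 + (2 - 18)²) = -2 + 1/(903 + (-16)²) = -2 + 1/(903 + 256) = -2 + 1/1159 = -2317/1159 ≈ -1.9991)
D*q(M(1, 2²)) = -2317*(-2 + 6*(3/1))/1159 = -2317*(-2 + 6*(3*1))/1159 = -2317*(-2 + 6*3)/1159 = -2317*(-2 + 18)/1159 = -2317/1159*16 = -37072/1159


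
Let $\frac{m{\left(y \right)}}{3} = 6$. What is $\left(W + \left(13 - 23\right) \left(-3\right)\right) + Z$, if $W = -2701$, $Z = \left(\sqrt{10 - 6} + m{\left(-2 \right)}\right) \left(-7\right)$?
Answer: $-2811$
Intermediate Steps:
$m{\left(y \right)} = 18$ ($m{\left(y \right)} = 3 \cdot 6 = 18$)
$Z = -140$ ($Z = \left(\sqrt{10 - 6} + 18\right) \left(-7\right) = \left(\sqrt{4} + 18\right) \left(-7\right) = \left(2 + 18\right) \left(-7\right) = 20 \left(-7\right) = -140$)
$\left(W + \left(13 - 23\right) \left(-3\right)\right) + Z = \left(-2701 + \left(13 - 23\right) \left(-3\right)\right) - 140 = \left(-2701 - -30\right) - 140 = \left(-2701 + 30\right) - 140 = -2671 - 140 = -2811$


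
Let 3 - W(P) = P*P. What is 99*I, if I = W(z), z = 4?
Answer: -1287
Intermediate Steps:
W(P) = 3 - P**2 (W(P) = 3 - P*P = 3 - P**2)
I = -13 (I = 3 - 1*4**2 = 3 - 1*16 = 3 - 16 = -13)
99*I = 99*(-13) = -1287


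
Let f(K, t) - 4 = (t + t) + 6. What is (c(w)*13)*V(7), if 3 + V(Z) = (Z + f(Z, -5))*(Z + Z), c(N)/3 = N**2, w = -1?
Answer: 3705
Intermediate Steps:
f(K, t) = 10 + 2*t (f(K, t) = 4 + ((t + t) + 6) = 4 + (2*t + 6) = 4 + (6 + 2*t) = 10 + 2*t)
c(N) = 3*N**2
V(Z) = -3 + 2*Z**2 (V(Z) = -3 + (Z + (10 + 2*(-5)))*(Z + Z) = -3 + (Z + (10 - 10))*(2*Z) = -3 + (Z + 0)*(2*Z) = -3 + Z*(2*Z) = -3 + 2*Z**2)
(c(w)*13)*V(7) = ((3*(-1)**2)*13)*(-3 + 2*7**2) = ((3*1)*13)*(-3 + 2*49) = (3*13)*(-3 + 98) = 39*95 = 3705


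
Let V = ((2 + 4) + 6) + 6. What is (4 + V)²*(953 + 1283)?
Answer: 1082224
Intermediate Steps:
V = 18 (V = (6 + 6) + 6 = 12 + 6 = 18)
(4 + V)²*(953 + 1283) = (4 + 18)²*(953 + 1283) = 22²*2236 = 484*2236 = 1082224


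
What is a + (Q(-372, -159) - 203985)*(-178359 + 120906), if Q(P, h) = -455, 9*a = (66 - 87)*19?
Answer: 35237073827/3 ≈ 1.1746e+10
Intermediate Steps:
a = -133/3 (a = ((66 - 87)*19)/9 = (-21*19)/9 = (1/9)*(-399) = -133/3 ≈ -44.333)
a + (Q(-372, -159) - 203985)*(-178359 + 120906) = -133/3 + (-455 - 203985)*(-178359 + 120906) = -133/3 - 204440*(-57453) = -133/3 + 11745691320 = 35237073827/3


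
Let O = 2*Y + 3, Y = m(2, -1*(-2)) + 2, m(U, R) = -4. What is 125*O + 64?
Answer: -61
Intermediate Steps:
Y = -2 (Y = -4 + 2 = -2)
O = -1 (O = 2*(-2) + 3 = -4 + 3 = -1)
125*O + 64 = 125*(-1) + 64 = -125 + 64 = -61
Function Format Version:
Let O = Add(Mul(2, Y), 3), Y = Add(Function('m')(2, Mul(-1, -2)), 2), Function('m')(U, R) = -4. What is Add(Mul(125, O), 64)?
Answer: -61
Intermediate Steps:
Y = -2 (Y = Add(-4, 2) = -2)
O = -1 (O = Add(Mul(2, -2), 3) = Add(-4, 3) = -1)
Add(Mul(125, O), 64) = Add(Mul(125, -1), 64) = Add(-125, 64) = -61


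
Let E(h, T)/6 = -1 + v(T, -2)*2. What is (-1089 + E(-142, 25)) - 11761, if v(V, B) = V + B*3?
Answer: -12628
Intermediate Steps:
v(V, B) = V + 3*B
E(h, T) = -78 + 12*T (E(h, T) = 6*(-1 + (T + 3*(-2))*2) = 6*(-1 + (T - 6)*2) = 6*(-1 + (-6 + T)*2) = 6*(-1 + (-12 + 2*T)) = 6*(-13 + 2*T) = -78 + 12*T)
(-1089 + E(-142, 25)) - 11761 = (-1089 + (-78 + 12*25)) - 11761 = (-1089 + (-78 + 300)) - 11761 = (-1089 + 222) - 11761 = -867 - 11761 = -12628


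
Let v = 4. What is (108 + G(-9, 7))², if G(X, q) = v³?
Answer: 29584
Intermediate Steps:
G(X, q) = 64 (G(X, q) = 4³ = 64)
(108 + G(-9, 7))² = (108 + 64)² = 172² = 29584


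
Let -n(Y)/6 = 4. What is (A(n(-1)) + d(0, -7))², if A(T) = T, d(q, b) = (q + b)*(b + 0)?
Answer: 625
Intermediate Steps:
n(Y) = -24 (n(Y) = -6*4 = -24)
d(q, b) = b*(b + q) (d(q, b) = (b + q)*b = b*(b + q))
(A(n(-1)) + d(0, -7))² = (-24 - 7*(-7 + 0))² = (-24 - 7*(-7))² = (-24 + 49)² = 25² = 625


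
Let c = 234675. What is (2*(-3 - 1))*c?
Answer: -1877400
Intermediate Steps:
(2*(-3 - 1))*c = (2*(-3 - 1))*234675 = (2*(-4))*234675 = -8*234675 = -1877400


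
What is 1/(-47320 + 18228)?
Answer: -1/29092 ≈ -3.4374e-5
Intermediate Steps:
1/(-47320 + 18228) = 1/(-29092) = -1/29092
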